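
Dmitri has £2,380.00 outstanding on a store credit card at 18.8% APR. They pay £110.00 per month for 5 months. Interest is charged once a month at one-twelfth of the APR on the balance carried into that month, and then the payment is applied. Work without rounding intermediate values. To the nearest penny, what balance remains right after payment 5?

£2,004.86

Monthly rate r = 18.8%/12 = 1.56667% = 0.0156667.
Each month: B ← B·(1+r) − £110.00.
Month 1: interest £37.29; balance after payment £2,307.29.
Month 2: interest £36.15; balance after payment £2,233.43.
Month 3: interest £34.99; balance after payment £2,158.42.
Month 4: interest £33.82; balance after payment £2,082.24.
Month 5: interest £32.62; balance after payment £2,004.86.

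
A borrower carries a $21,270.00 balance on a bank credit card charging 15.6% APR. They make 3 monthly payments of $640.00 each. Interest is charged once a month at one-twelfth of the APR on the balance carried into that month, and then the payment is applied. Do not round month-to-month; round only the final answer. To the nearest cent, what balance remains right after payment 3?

$20,165.29

Monthly rate r = 15.6%/12 = 1.3% = 0.013.
Each month: B ← B·(1+r) − $640.00.
Month 1: interest $276.51; balance after payment $20,906.51.
Month 2: interest $271.78; balance after payment $20,538.29.
Month 3: interest $267.00; balance after payment $20,165.29.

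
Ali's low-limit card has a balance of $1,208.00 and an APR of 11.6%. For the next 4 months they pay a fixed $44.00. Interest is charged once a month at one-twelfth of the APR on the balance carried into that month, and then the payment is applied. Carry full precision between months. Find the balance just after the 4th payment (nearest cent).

Monthly rate r = 11.6%/12 = 0.966667% = 0.00966667.
Each month: B ← B·(1+r) − $44.00.
Month 1: interest $11.68; balance after payment $1,175.68.
Month 2: interest $11.36; balance after payment $1,143.04.
Month 3: interest $11.05; balance after payment $1,110.09.
Month 4: interest $10.73; balance after payment $1,076.82.

$1,076.82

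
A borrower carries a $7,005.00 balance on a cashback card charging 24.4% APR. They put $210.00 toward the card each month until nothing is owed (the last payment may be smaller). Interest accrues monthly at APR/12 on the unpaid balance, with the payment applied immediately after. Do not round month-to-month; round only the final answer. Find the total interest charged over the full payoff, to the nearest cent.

Monthly rate r = 24.4%/12 = 2.03333% = 0.0203333.
Payoff takes n = ⌈−ln(1 − rB₀/P)/ln(1+r)⌉ = ⌈56.336⌉ = 57 payments; the last is $71.13.
Total paid = 56·$210.00 + $71.13 = $11,831.13.
Total interest = total paid − principal = $11,831.13 − $7,005.00 = $4,826.13.

$4,826.13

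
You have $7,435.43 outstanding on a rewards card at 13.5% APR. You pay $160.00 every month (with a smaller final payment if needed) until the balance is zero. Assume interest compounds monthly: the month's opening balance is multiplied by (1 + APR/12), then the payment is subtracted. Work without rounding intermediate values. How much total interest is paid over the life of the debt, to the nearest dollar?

$3,146

Monthly rate r = 13.5%/12 = 1.125% = 0.01125.
Payoff takes n = ⌈−ln(1 − rB₀/P)/ln(1+r)⌉ = ⌈66.132⌉ = 67 payments; the last is $21.17.
Total paid = 66·$160.00 + $21.17 = $10,581.17.
Total interest = total paid − principal = $10,581.17 − $7,435.43 = $3,145.74.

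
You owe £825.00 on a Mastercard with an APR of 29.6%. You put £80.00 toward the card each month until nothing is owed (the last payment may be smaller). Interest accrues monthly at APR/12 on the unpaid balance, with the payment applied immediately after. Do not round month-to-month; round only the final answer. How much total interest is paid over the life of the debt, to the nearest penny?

Monthly rate r = 29.6%/12 = 2.46667% = 0.0246667.
Payoff takes n = ⌈−ln(1 − rB₀/P)/ln(1+r)⌉ = ⌈12.046⌉ = 13 payments; the last is £3.73.
Total paid = 12·£80.00 + £3.73 = £963.73.
Total interest = total paid − principal = £963.73 − £825.00 = £138.73.

£138.73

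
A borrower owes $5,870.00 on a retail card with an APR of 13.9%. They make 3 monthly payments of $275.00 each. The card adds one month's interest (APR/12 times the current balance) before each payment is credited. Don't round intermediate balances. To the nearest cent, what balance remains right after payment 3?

Monthly rate r = 13.9%/12 = 1.15833% = 0.0115833.
Each month: B ← B·(1+r) − $275.00.
Month 1: interest $67.99; balance after payment $5,662.99.
Month 2: interest $65.60; balance after payment $5,453.59.
Month 3: interest $63.17; balance after payment $5,241.76.

$5,241.76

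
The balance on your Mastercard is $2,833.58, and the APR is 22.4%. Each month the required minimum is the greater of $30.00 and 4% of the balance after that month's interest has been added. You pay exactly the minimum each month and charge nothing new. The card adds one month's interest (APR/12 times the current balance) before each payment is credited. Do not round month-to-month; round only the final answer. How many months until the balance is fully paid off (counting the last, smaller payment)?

94 months

Monthly rate r = 22.4%/12 = 1.86667% = 0.0186667.
While 4% of the post-interest balance exceeds $30.00, each month B ← (B·(1+r))·(1 − 0.04), i.e. B shrinks by the factor (1+r)·0.96 = 0.97792.
This holds for months 1–61. Entering month 62 the balance is $725.84; 4% of the post-interest balance is now below $30.00, so the flat $30.00 minimum applies from here.
From month 62 a fixed $30.00 at rate r clears $725.84 in 33 more payments. Total: 61 + 33 = 94 months.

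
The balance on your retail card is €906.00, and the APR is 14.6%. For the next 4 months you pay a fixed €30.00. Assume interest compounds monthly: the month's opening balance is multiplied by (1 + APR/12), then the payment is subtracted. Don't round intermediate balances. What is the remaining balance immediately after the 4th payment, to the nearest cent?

€828.70

Monthly rate r = 14.6%/12 = 1.21667% = 0.0121667.
Each month: B ← B·(1+r) − €30.00.
Month 1: interest €11.02; balance after payment €887.02.
Month 2: interest €10.79; balance after payment €867.82.
Month 3: interest €10.56; balance after payment €848.37.
Month 4: interest €10.32; balance after payment €828.70.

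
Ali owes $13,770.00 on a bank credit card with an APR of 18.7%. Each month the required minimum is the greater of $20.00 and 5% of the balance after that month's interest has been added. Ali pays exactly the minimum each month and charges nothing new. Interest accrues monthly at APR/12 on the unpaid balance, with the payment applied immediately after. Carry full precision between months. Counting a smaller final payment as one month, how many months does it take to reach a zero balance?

Monthly rate r = 18.7%/12 = 1.55833% = 0.0155833.
While 5% of the post-interest balance exceeds $20.00, each month B ← (B·(1+r))·(1 − 0.05), i.e. B shrinks by the factor (1+r)·0.95 = 0.9648.
This holds for months 1–100. Entering month 101 the balance is $382.69; 5% of the post-interest balance is now below $20.00, so the flat $20.00 minimum applies from here.
From month 101 a fixed $20.00 at rate r clears $382.69 in 23 more payments. Total: 100 + 23 = 123 months.

123 months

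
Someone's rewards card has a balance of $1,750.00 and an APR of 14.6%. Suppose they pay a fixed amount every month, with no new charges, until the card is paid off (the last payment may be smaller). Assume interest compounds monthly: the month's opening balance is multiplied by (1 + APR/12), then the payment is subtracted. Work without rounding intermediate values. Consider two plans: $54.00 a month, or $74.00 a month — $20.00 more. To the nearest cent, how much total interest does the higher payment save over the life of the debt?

Monthly rate r = 14.6%/12 = 1.21667% = 0.0121667.
At $54.00/mo: n = ⌈−ln(1 − rB₀/P)/ln(1+r)⌉ = 42 payments (last $24.78); total interest = total paid − $1,750.00 = $488.78.
At $74.00/mo: 29 payments (last $4.19); total interest $326.19.
Interest saved = $488.78 − $326.19 = $162.59.

$162.59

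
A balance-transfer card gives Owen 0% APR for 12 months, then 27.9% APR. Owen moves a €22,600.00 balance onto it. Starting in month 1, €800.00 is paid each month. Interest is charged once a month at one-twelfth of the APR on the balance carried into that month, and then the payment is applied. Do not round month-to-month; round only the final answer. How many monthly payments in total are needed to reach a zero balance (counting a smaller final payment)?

33 months

Promo months 1–12 at r₀ = 0%/12 = 0; months 13+ at r₁ = 27.9%/12 = 0.02325.
After month 12 (no interest yet): B = €22,600.00 − 12·€800.00 = €13,000.00.
Then at r₁ with €800.00/mo: n₂ = −ln(1 − r₁·B/P)/ln(1+r₁) ≈ 20.65 → 21 more payments.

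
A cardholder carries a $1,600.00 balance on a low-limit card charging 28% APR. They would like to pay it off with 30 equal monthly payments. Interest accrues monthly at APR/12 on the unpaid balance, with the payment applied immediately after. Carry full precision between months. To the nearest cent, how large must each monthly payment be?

Monthly rate r = 28%/12 = 2.33333% = 0.0233333.
Level-payment amortization: P = B₀·r / (1 − (1+r)^(−n)) = 1600.00·0.0233333 / (1 − 1.02333^(−30)).
Denominator 1 − (1+r)^(−30) = 0.49940515.
P = 37.3333 / 0.49940515 ≈ 74.76.

$74.76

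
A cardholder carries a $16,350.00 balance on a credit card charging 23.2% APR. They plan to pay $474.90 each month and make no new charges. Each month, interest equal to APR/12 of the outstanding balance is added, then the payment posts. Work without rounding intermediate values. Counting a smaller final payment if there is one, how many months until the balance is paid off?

Monthly rate r = 23.2%/12 = 1.93333% = 0.0193333.
Recurrence: B ← B·(1+r) − $474.90.
Month 1: interest $316.10; balance after payment $16,191.20.
Month 2: interest $313.03; balance after payment $16,029.33.
Closed form: n = −ln(1 − rB₀/P)/ln(1+r) = −ln(0.33439)/ln(1.01933) ≈ 57.208, so the balance reaches zero during payment 58.

58 months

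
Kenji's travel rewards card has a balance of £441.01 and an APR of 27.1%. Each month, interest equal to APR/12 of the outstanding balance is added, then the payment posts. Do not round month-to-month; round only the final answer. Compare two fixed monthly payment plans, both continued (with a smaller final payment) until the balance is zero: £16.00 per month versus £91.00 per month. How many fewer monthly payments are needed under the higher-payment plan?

38 fewer payments

Monthly rate r = 27.1%/12 = 2.25833% = 0.0225833.
At £16.00/mo: n = ⌈−ln(1 − rB₀/P)/ln(1+r)⌉ = 44 payments (last £9.94); total interest = total paid − £441.01 = £256.93.
At £91.00/mo: 6 payments (last £17.47); total interest £31.46.
Payments saved = 44 − 6 = 38.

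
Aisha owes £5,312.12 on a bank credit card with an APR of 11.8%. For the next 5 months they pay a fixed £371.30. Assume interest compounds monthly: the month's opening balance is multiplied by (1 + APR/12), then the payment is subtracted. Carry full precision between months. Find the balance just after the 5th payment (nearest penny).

£3,685.11

Monthly rate r = 11.8%/12 = 0.983333% = 0.00983333.
Each month: B ← B·(1+r) − £371.30.
Month 1: interest £52.24; balance after payment £4,993.06.
Month 2: interest £49.10; balance after payment £4,670.85.
Month 3: interest £45.93; balance after payment £4,345.48.
Month 4: interest £42.73; balance after payment £4,016.91.
Month 5: interest £39.50; balance after payment £3,685.11.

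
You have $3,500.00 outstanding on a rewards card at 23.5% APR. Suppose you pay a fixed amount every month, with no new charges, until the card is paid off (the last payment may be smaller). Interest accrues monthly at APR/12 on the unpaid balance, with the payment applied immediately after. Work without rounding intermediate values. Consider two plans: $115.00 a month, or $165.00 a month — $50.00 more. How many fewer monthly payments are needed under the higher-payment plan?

19 fewer payments

Monthly rate r = 23.5%/12 = 1.95833% = 0.0195833.
At $115.00/mo: n = ⌈−ln(1 − rB₀/P)/ln(1+r)⌉ = 47 payments (last $84.72); total interest = total paid − $3,500.00 = $1,874.72.
At $165.00/mo: 28 payments (last $112.61); total interest $1,067.61.
Payments saved = 47 − 28 = 19.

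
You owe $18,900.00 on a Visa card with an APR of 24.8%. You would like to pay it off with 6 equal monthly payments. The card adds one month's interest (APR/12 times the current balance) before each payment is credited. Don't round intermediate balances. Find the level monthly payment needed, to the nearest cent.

$3,381.73

Monthly rate r = 24.8%/12 = 2.06667% = 0.0206667.
Level-payment amortization: P = B₀·r / (1 − (1+r)^(−n)) = 18900.00·0.0206667 / (1 − 1.02067^(−6)).
Denominator 1 − (1+r)^(−6) = 0.115502906.
P = 390.6 / 0.115502906 ≈ 3381.73.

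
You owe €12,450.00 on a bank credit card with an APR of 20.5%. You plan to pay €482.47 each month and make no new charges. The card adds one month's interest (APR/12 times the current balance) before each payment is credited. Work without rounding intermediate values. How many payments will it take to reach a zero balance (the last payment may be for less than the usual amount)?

35 months

Monthly rate r = 20.5%/12 = 1.70833% = 0.0170833.
Recurrence: B ← B·(1+r) − €482.47.
Month 1: interest €212.69; balance after payment €12,180.22.
Month 2: interest €208.08; balance after payment €11,905.83.
Closed form: n = −ln(1 − rB₀/P)/ln(1+r) = −ln(0.55917)/ln(1.01708) ≈ 34.317, so the balance reaches zero during payment 35.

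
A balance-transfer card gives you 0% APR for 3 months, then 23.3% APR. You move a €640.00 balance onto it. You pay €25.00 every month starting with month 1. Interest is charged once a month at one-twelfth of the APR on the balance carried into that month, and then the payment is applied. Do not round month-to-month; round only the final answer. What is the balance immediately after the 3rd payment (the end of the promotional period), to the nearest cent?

€565.00

Promo months 1–3 at r₀ = 0%/12 = 0; months 4+ at r₁ = 23.3%/12 = 0.0194167.
After month 3 (no interest yet): B = €640.00 − 3·€25.00 = €565.00.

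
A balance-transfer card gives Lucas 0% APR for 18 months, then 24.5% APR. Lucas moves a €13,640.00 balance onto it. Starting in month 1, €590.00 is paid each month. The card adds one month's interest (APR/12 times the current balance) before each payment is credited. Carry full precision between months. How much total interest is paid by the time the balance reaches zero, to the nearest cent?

Promo months 1–18 at r₀ = 0%/12 = 0; months 19+ at r₁ = 24.5%/12 = 0.0204167.
After month 18 (no interest yet): B = €13,640.00 − 18·€590.00 = €3,020.00.
Then at r₁ with €590.00/mo: n₂ = −ln(1 − r₁·B/P)/ln(1+r₁) ≈ 5.46 → 6 more payments.
Total paid = 23·€590.00 + €273.67 = €13,843.67; interest = €13,843.67 − €13,640.00 = €203.67.

€203.67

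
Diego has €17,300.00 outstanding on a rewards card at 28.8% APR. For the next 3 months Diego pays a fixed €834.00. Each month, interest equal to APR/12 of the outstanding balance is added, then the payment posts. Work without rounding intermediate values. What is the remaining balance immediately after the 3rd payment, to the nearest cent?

€16,013.21

Monthly rate r = 28.8%/12 = 2.4% = 0.024.
Each month: B ← B·(1+r) − €834.00.
Month 1: interest €415.20; balance after payment €16,881.20.
Month 2: interest €405.15; balance after payment €16,452.35.
Month 3: interest €394.86; balance after payment €16,013.21.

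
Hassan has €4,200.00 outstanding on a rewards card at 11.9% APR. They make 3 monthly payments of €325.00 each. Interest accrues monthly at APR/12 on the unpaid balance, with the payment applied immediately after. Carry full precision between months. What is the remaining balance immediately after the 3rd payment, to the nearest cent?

Monthly rate r = 11.9%/12 = 0.991667% = 0.00991667.
Each month: B ← B·(1+r) − €325.00.
Month 1: interest €41.65; balance after payment €3,916.65.
Month 2: interest €38.84; balance after payment €3,630.49.
Month 3: interest €36.00; balance after payment €3,341.49.

€3,341.49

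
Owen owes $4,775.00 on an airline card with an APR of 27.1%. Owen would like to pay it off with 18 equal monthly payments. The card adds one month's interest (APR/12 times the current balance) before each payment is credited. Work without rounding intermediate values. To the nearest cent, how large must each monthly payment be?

Monthly rate r = 27.1%/12 = 2.25833% = 0.0225833.
Level-payment amortization: P = B₀·r / (1 − (1+r)^(−n)) = 4775.00·0.0225833 / (1 − 1.02258^(−18)).
Denominator 1 − (1+r)^(−18) = 0.331004465.
P = 107.835 / 0.331004465 ≈ 325.78.

$325.78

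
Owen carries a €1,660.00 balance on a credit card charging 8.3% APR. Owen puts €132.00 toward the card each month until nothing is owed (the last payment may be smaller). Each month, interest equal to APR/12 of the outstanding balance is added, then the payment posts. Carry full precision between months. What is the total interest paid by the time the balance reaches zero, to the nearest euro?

€83

Monthly rate r = 8.3%/12 = 0.691667% = 0.00691667.
Payoff takes n = ⌈−ln(1 − rB₀/P)/ln(1+r)⌉ = ⌈13.202⌉ = 14 payments; the last is €26.75.
Total paid = 13·€132.00 + €26.75 = €1,742.75.
Total interest = total paid − principal = €1,742.75 − €1,660.00 = €82.75.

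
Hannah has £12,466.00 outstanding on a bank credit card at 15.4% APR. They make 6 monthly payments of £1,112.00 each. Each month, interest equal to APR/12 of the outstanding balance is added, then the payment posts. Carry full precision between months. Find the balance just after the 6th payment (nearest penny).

£6,567.45

Monthly rate r = 15.4%/12 = 1.28333% = 0.0128333.
Each month: B ← B·(1+r) − £1,112.00.
Month 1: interest £159.98; balance after payment £11,513.98.
Month 2: interest £147.76; balance after payment £10,549.74.
Month 3: interest £135.39; balance after payment £9,573.13.
Month 4: interest £122.86; balance after payment £8,583.99.
Month 5: interest £110.16; balance after payment £7,582.15.
Month 6: interest £97.30; balance after payment £6,567.45.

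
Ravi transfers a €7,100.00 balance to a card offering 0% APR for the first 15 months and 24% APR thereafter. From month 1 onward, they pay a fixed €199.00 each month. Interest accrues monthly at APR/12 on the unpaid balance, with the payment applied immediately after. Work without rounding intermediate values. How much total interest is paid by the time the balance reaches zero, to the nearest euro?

€1,248

Promo months 1–15 at r₀ = 0%/12 = 0; months 16+ at r₁ = 24%/12 = 0.02.
After month 15 (no interest yet): B = €7,100.00 − 15·€199.00 = €4,115.00.
Then at r₁ with €199.00/mo: n₂ = −ln(1 − r₁·B/P)/ln(1+r₁) ≈ 26.95 → 27 more payments.
Total paid = 41·€199.00 + €189.32 = €8,348.32; interest = €8,348.32 − €7,100.00 = €1,248.32.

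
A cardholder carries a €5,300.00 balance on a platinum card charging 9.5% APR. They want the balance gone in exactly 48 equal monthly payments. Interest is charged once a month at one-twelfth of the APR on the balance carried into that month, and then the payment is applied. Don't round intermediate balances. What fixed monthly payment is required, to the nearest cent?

Monthly rate r = 9.5%/12 = 0.791667% = 0.00791667.
Level-payment amortization: P = B₀·r / (1 − (1+r)^(−n)) = 5300.00·0.00791667 / (1 − 1.00792^(−48)).
Denominator 1 − (1+r)^(−48) = 0.31511458.
P = 41.9583 / 0.31511458 ≈ 133.15.

€133.15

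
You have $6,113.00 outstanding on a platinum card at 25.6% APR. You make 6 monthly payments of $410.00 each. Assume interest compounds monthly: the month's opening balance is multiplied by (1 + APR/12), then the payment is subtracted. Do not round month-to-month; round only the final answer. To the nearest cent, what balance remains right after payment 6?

$4,343.41

Monthly rate r = 25.6%/12 = 2.13333% = 0.0213333.
Each month: B ← B·(1+r) − $410.00.
Month 1: interest $130.41; balance after payment $5,833.41.
Month 2: interest $124.45; balance after payment $5,547.86.
Month 3: interest $118.35; balance after payment $5,256.21.
Month 4: interest $112.13; balance after payment $4,958.34.
Month 5: interest $105.78; balance after payment $4,654.12.
Month 6: interest $99.29; balance after payment $4,343.41.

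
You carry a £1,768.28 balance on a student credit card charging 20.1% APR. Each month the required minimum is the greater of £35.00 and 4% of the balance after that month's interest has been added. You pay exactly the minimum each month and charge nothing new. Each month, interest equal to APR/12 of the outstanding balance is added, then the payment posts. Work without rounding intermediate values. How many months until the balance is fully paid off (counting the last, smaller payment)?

62 months

Monthly rate r = 20.1%/12 = 1.675% = 0.01675.
While 4% of the post-interest balance exceeds £35.00, each month B ← (B·(1+r))·(1 − 0.04), i.e. B shrinks by the factor (1+r)·0.96 = 0.97608.
This holds for months 1–30. Entering month 31 the balance is £855.29; 4% of the post-interest balance is now below £35.00, so the flat £35.00 minimum applies from here.
From month 31 a fixed £35.00 at rate r clears £855.29 in 32 more payments. Total: 30 + 32 = 62 months.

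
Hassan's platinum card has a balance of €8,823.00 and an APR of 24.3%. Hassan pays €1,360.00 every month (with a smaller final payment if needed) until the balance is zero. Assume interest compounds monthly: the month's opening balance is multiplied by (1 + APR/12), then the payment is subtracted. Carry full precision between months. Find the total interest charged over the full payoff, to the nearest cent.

€731.68

Monthly rate r = 24.3%/12 = 2.025% = 0.02025.
Payoff takes n = ⌈−ln(1 − rB₀/P)/ln(1+r)⌉ = ⌈7.025⌉ = 8 payments; the last is €34.68.
Total paid = 7·€1,360.00 + €34.68 = €9,554.68.
Total interest = total paid − principal = €9,554.68 − €8,823.00 = €731.68.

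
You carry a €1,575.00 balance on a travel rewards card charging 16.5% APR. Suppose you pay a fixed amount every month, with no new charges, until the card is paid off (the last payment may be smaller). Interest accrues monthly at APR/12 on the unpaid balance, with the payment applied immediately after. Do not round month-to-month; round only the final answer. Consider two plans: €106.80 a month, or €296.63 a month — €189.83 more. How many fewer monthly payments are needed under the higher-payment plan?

Monthly rate r = 16.5%/12 = 1.375% = 0.01375.
At €106.80/mo: n = ⌈−ln(1 − rB₀/P)/ln(1+r)⌉ = 17 payments (last €63.64); total interest = total paid − €1,575.00 = €197.44.
At €296.63/mo: 6 payments (last €164.02); total interest €72.17.
Payments saved = 17 − 6 = 11.

11 fewer payments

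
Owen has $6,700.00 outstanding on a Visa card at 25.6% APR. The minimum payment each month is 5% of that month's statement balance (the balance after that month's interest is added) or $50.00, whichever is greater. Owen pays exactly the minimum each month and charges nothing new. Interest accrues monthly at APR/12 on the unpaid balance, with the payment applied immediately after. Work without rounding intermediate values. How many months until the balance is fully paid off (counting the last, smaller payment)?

Monthly rate r = 25.6%/12 = 2.13333% = 0.0213333.
While 5% of the post-interest balance exceeds $50.00, each month B ← (B·(1+r))·(1 − 0.05), i.e. B shrinks by the factor (1+r)·0.95 = 0.97027.
This holds for months 1–64. Entering month 65 the balance is $970.75; 5% of the post-interest balance is now below $50.00, so the flat $50.00 minimum applies from here.
From month 65 a fixed $50.00 at rate r clears $970.75 in 26 more payments. Total: 64 + 26 = 90 months.

90 months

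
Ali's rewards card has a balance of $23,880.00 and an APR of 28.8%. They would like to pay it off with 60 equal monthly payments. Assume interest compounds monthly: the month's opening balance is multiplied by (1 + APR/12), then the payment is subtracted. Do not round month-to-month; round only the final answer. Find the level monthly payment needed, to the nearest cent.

$755.09

Monthly rate r = 28.8%/12 = 2.4% = 0.024.
Level-payment amortization: P = B₀·r / (1 − (1+r)^(−n)) = 23880.00·0.024 / (1 − 1.024^(−60)).
Denominator 1 − (1+r)^(−60) = 0.759008013.
P = 573.12 / 0.759008013 ≈ 755.09.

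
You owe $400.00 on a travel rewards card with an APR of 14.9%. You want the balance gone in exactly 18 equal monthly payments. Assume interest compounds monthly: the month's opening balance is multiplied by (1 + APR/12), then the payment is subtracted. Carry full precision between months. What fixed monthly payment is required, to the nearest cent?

Monthly rate r = 14.9%/12 = 1.24167% = 0.0124167.
Level-payment amortization: P = B₀·r / (1 − (1+r)^(−n)) = 400.00·0.0124167 / (1 − 1.01242^(−18)).
Denominator 1 − (1+r)^(−18) = 0.199183797.
P = 4.96667 / 0.199183797 ≈ 24.94.

$24.94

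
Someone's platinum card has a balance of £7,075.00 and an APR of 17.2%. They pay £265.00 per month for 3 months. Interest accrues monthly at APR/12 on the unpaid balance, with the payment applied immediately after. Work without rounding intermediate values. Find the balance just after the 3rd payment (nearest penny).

Monthly rate r = 17.2%/12 = 1.43333% = 0.0143333.
Each month: B ← B·(1+r) − £265.00.
Month 1: interest £101.41; balance after payment £6,911.41.
Month 2: interest £99.06; balance after payment £6,745.47.
Month 3: interest £96.69; balance after payment £6,577.16.

£6,577.16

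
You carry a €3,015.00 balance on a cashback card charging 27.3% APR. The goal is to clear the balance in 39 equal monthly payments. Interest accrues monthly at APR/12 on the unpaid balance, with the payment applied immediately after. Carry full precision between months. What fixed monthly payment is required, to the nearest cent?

€117.43

Monthly rate r = 27.3%/12 = 2.275% = 0.02275.
Level-payment amortization: P = B₀·r / (1 − (1+r)^(−n)) = 3015.00·0.02275 / (1 − 1.02275^(−39)).
Denominator 1 − (1+r)^(−39) = 0.584099003.
P = 68.5913 / 0.584099003 ≈ 117.43.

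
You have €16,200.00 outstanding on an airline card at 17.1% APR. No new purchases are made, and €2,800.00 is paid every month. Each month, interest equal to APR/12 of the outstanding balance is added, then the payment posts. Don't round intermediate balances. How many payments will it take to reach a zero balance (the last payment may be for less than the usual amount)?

Monthly rate r = 17.1%/12 = 1.425% = 0.01425.
Recurrence: B ← B·(1+r) − €2,800.00.
Month 1: interest €230.85; balance after payment €13,630.85.
Month 2: interest €194.24; balance after payment €11,025.09.
Closed form: n = −ln(1 − rB₀/P)/ln(1+r) = −ln(0.91755)/ln(1.01425) ≈ 6.081, so the balance reaches zero during payment 7.

7 months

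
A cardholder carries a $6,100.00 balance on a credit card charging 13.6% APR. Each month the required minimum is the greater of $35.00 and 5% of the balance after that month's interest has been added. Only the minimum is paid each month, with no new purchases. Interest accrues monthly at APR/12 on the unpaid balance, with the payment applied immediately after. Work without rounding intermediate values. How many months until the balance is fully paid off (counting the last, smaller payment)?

Monthly rate r = 13.6%/12 = 1.13333% = 0.0113333.
While 5% of the post-interest balance exceeds $35.00, each month B ← (B·(1+r))·(1 − 0.05), i.e. B shrinks by the factor (1+r)·0.95 = 0.96077.
This holds for months 1–55. Entering month 56 the balance is $675.02; 5% of the post-interest balance is now below $35.00, so the flat $35.00 minimum applies from here.
From month 56 a fixed $35.00 at rate r clears $675.02 in 22 more payments. Total: 55 + 22 = 77 months.

77 months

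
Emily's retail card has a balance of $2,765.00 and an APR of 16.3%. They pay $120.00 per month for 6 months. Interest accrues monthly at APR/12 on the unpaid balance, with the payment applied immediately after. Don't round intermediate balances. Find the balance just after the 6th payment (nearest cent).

Monthly rate r = 16.3%/12 = 1.35833% = 0.0135833.
Each month: B ← B·(1+r) − $120.00.
Month 1: interest $37.56; balance after payment $2,682.56.
Month 2: interest $36.44; balance after payment $2,599.00.
Month 3: interest $35.30; balance after payment $2,514.30.
Month 4: interest $34.15; balance after payment $2,428.45.
Month 5: interest $32.99; balance after payment $2,341.44.
Month 6: interest $31.80; balance after payment $2,253.24.

$2,253.24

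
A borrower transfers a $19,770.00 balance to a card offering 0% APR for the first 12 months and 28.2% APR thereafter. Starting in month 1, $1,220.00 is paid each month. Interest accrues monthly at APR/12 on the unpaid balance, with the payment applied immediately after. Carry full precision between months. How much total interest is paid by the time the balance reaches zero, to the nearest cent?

$338.26

Promo months 1–12 at r₀ = 0%/12 = 0; months 13+ at r₁ = 28.2%/12 = 0.0235.
After month 12 (no interest yet): B = $19,770.00 − 12·$1,220.00 = $5,130.00.
Then at r₁ with $1,220.00/mo: n₂ = −ln(1 − r₁·B/P)/ln(1+r₁) ≈ 4.48 → 5 more payments.
Total paid = 16·$1,220.00 + $588.26 = $20,108.26; interest = $20,108.26 − $19,770.00 = $338.26.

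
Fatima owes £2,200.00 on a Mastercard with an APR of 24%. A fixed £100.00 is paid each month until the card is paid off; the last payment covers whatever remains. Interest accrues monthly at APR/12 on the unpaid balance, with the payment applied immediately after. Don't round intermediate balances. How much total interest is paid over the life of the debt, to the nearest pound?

Monthly rate r = 24%/12 = 2% = 0.02.
Payoff takes n = ⌈−ln(1 − rB₀/P)/ln(1+r)⌉ = ⌈29.280⌉ = 30 payments; the last is £28.19.
Total paid = 29·£100.00 + £28.19 = £2,928.19.
Total interest = total paid − principal = £2,928.19 − £2,200.00 = £728.19.

£728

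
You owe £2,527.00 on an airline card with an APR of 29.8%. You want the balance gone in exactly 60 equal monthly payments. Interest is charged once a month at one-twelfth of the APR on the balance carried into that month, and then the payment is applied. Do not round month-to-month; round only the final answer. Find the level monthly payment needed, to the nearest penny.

£81.45

Monthly rate r = 29.8%/12 = 2.48333% = 0.0248333.
Level-payment amortization: P = B₀·r / (1 − (1+r)^(−n)) = 2527.00·0.0248333 / (1 − 1.02483^(−60)).
Denominator 1 − (1+r)^(−60) = 0.770487977.
P = 62.7538 / 0.770487977 ≈ 81.45.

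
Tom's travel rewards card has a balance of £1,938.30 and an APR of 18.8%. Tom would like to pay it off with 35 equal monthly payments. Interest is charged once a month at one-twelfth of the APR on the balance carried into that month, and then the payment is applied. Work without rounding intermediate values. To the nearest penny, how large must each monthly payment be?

Monthly rate r = 18.8%/12 = 1.56667% = 0.0156667.
Level-payment amortization: P = B₀·r / (1 − (1+r)^(−n)) = 1938.30·0.0156667 / (1 − 1.01567^(−35)).
Denominator 1 − (1+r)^(−35) = 0.419625908.
P = 30.3667 / 0.419625908 ≈ 72.37.

£72.37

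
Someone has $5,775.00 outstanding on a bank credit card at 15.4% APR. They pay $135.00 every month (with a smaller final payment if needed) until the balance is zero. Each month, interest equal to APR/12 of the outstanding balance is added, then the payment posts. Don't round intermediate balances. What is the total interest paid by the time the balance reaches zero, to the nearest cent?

$2,654.95

Monthly rate r = 15.4%/12 = 1.28333% = 0.0128333.
Payoff takes n = ⌈−ln(1 − rB₀/P)/ln(1+r)⌉ = ⌈62.442⌉ = 63 payments; the last is $59.95.
Total paid = 62·$135.00 + $59.95 = $8,429.95.
Total interest = total paid − principal = $8,429.95 − $5,775.00 = $2,654.95.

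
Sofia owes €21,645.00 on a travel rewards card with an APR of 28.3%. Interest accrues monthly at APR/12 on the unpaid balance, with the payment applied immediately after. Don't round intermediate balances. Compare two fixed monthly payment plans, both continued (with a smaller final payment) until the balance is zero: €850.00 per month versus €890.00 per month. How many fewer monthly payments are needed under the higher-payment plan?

Monthly rate r = 28.3%/12 = 2.35833% = 0.0235833.
At €850.00/mo: n = ⌈−ln(1 − rB₀/P)/ln(1+r)⌉ = 40 payments (last €315.04); total interest = total paid − €21,645.00 = €11,820.04.
At €890.00/mo: 37 payments (last €503.54); total interest €10,898.54.
Payments saved = 40 − 37 = 3.

3 fewer payments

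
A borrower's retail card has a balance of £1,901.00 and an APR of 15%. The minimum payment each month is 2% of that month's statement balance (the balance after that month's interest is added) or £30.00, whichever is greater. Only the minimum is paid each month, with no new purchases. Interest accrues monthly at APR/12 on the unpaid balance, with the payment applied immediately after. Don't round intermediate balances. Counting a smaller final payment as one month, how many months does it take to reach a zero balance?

Monthly rate r = 15%/12 = 1.25% = 0.0125.
While 2% of the post-interest balance exceeds £30.00, each month B ← (B·(1+r))·(1 − 0.02), i.e. B shrinks by the factor (1+r)·0.98 = 0.99225.
This holds for months 1–33. Entering month 34 the balance is £1,470.55; 2% of the post-interest balance is now below £30.00, so the flat £30.00 minimum applies from here.
From month 34 a fixed £30.00 at rate r clears £1,470.55 in 77 more payments. Total: 33 + 77 = 110 months.

110 months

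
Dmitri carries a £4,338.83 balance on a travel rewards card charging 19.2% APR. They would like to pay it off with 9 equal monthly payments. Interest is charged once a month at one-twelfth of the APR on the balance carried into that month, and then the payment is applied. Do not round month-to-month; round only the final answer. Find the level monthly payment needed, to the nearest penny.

Monthly rate r = 19.2%/12 = 1.6% = 0.016.
Level-payment amortization: P = B₀·r / (1 − (1+r)^(−n)) = 4338.83·0.016 / (1 − 1.016^(−9)).
Denominator 1 − (1+r)^(−9) = 0.1331247.
P = 69.4213 / 0.1331247 ≈ 521.48.

£521.48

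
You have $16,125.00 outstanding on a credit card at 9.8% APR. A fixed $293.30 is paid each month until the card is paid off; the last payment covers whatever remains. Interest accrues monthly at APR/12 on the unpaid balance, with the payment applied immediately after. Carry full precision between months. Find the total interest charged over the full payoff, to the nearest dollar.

Monthly rate r = 9.8%/12 = 0.816667% = 0.00816667.
Payoff takes n = ⌈−ln(1 − rB₀/P)/ln(1+r)⌉ = ⌈73.277⌉ = 74 payments; the last is $81.34.
Total paid = 73·$293.30 + $81.34 = $21,492.24.
Total interest = total paid − principal = $21,492.24 − $16,125.00 = $5,367.24.

$5,367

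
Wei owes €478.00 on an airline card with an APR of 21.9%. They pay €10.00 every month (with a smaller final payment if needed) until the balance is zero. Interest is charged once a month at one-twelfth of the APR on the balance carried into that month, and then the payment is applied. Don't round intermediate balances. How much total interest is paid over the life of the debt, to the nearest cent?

€660.20

Monthly rate r = 21.9%/12 = 1.825% = 0.01825.
Payoff takes n = ⌈−ln(1 − rB₀/P)/ln(1+r)⌉ = ⌈113.819⌉ = 114 payments; the last is €8.20.
Total paid = 113·€10.00 + €8.20 = €1,138.20.
Total interest = total paid − principal = €1,138.20 − €478.00 = €660.20.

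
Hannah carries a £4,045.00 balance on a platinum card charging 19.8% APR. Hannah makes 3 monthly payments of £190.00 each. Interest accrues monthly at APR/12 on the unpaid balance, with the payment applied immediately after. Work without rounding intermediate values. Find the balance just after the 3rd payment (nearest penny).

£3,669.09

Monthly rate r = 19.8%/12 = 1.65% = 0.0165.
Each month: B ← B·(1+r) − £190.00.
Month 1: interest £66.74; balance after payment £3,921.74.
Month 2: interest £64.71; balance after payment £3,796.45.
Month 3: interest £62.64; balance after payment £3,669.09.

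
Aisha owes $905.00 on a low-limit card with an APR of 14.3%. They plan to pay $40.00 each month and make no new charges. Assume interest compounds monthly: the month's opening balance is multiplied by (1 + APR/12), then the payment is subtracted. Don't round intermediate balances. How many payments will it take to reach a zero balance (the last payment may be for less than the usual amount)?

27 months

Monthly rate r = 14.3%/12 = 1.19167% = 0.0119167.
Recurrence: B ← B·(1+r) − $40.00.
Month 1: interest $10.78; balance after payment $875.78.
Month 2: interest $10.44; balance after payment $846.22.
Closed form: n = −ln(1 − rB₀/P)/ln(1+r) = −ln(0.73039)/ln(1.01192) ≈ 26.522, so the balance reaches zero during payment 27.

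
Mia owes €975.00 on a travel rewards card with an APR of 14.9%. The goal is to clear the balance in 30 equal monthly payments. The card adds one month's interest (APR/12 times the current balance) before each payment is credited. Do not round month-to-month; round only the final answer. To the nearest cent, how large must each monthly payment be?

€39.13

Monthly rate r = 14.9%/12 = 1.24167% = 0.0124167.
Level-payment amortization: P = B₀·r / (1 − (1+r)^(−n)) = 975.00·0.0124167 / (1 − 1.01242^(−30)).
Denominator 1 − (1+r)^(−30) = 0.309408196.
P = 12.1062 / 0.309408196 ≈ 39.13.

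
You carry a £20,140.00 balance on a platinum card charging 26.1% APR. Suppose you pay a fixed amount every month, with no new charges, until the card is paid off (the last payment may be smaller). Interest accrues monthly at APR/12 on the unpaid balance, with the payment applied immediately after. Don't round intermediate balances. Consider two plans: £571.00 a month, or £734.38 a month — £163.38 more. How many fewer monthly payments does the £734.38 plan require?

25 fewer payments

Monthly rate r = 26.1%/12 = 2.175% = 0.02175.
At £571.00/mo: n = ⌈−ln(1 − rB₀/P)/ln(1+r)⌉ = 68 payments (last £419.17); total interest = total paid − £20,140.00 = £18,536.17.
At £734.38/mo: 43 payments (last £131.83); total interest £10,835.79.
Payments saved = 68 − 43 = 25.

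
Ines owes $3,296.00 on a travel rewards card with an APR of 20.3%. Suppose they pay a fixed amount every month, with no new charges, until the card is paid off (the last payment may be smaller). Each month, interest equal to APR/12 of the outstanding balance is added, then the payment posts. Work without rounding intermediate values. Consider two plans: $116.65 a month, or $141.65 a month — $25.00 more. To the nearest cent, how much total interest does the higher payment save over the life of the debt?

$296.17

Monthly rate r = 20.3%/12 = 1.69167% = 0.0169167.
At $116.65/mo: n = ⌈−ln(1 − rB₀/P)/ln(1+r)⌉ = 39 payments (last $87.86); total interest = total paid − $3,296.00 = $1,224.56.
At $141.65/mo: 30 payments (last $116.54); total interest $928.39.
Interest saved = $1,224.56 − $928.39 = $296.17.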